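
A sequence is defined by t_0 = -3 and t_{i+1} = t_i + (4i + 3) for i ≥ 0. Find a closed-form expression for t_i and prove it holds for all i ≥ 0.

Claim: t_i = 2i^2 + i − 3.

Base case: t_0 = -3, and 2·0^2 + 0 − 3 = -3.
Assume t_k = 2k^2 + k − 3.
Then t_{k+1} = t_k + (4k + 3) = (2k^2 + k − 3) + (4k + 3) = 2k^2 + 5k,
and 2·(k+1)^2 + (k+1) − 3 = 2k^2 + 5k.
By induction, t_i = 2i^2 + i − 3 for all i ≥ 0.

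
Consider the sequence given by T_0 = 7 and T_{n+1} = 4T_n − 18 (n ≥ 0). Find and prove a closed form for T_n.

Claim: T_n = 4^n + 6.

Base case: T_0 = 7, and 4^0 + 6 = 1 + 6 = 7.
Assume T_r = 4^r + 6 for some r ≥ 0.
Then T_{r+1} = 4T_r − 18 = 4·(4^r + 6) − 18 = 4^{r+1} + 24 − 18 = 4^{r+1} + 6.
By induction, T_n = 4^n + 6 for all n ≥ 0.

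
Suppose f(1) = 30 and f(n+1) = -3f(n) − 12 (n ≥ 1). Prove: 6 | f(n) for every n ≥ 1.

Base case: f(1) = 30 = 6·5, so 6 | f(1).
Assume 6 | f(k), so f(k) = 6t for some integer t.
Then f(k+1) = -3f(k) − 12 = -3·(6t) − 12 = 6(-3t − 2), so 6 | f(k+1).
Hence 6 | f(n) for every n ≥ 1, by induction.

6 | f(n)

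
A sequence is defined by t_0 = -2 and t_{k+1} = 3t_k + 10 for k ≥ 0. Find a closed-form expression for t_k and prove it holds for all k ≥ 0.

Claim: t_k = 3^{k+1} − 5.

Base case: t_0 = -2, and 3^{0+1} − 5 = 3 − 5 = -2.
Assume t_r = 3^{r+1} − 5 for some r ≥ 0.
Then t_{r+1} = 3t_r + 10 = 3·(3^{r+1} − 5) + 10 = 3^{r+2} − 15 + 10 = 3^{r+2} − 5.
By induction, t_k = 3^{k+1} − 5 for all k ≥ 0.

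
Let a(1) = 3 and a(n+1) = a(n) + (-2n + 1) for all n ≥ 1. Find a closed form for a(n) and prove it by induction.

Claim: a(n) = -n^2 + 2n + 2.

Base case: a(1) = 3, and -1^2 + 2·1 + 2 = 3.
Assume a(k) = -k^2 + 2k + 2.
Then a(k+1) = a(k) + (-2k + 1) = (-k^2 + 2k + 2) + (-2k + 1) = -k^2 + 3,
and -(k+1)^2 + 2·(k+1) + 2 = -k^2 + 3.
Hence a(n) = -n^2 + 2n + 2 for every n ≥ 1, by induction.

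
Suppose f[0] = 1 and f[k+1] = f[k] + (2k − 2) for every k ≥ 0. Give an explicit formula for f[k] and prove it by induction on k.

Claim: f[k] = k^2 − 3k + 1.

Base case: f[0] = 1, and 0^2 − 3·0 + 1 = 1.
Assume f[r] = r^2 − 3r + 1.
Then f[r+1] = f[r] + (2r − 2) = (r^2 − 3r + 1) + (2r − 2) = r^2 − r − 1,
and (r+1)^2 − 3·(r+1) + 1 = r^2 − r − 1.
Hence f[k] = k^2 − 3k + 1 for every k ≥ 0, by induction.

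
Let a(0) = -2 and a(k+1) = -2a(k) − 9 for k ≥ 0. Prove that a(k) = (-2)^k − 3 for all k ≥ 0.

Base case: a(0) = -2, and (-2)^0 − 3 = 1 − 3 = -2.
Assume a(j) = (-2)^j − 3 for some j ≥ 0.
Then a(j+1) = -2a(j) − 9 = -2·((-2)^j − 3) − 9 = -2·(-2)^j + 6 − 9 = (-2)^{j+1} − 3.
This completes the inductive step, so a(k) = (-2)^k − 3 for all k ≥ 0.

a(k) = (-2)^k − 3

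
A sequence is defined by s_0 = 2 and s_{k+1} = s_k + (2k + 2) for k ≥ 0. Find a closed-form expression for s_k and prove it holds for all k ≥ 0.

Claim: s_k = k^2 + k + 2.

Base case: s_0 = 2, and 0^2 + 0 + 2 = 2.
Assume s_m = m^2 + m + 2.
Then s_{m+1} = s_m + (2m + 2) = (m^2 + m + 2) + (2m + 2) = m^2 + 3m + 4,
and (m+1)^2 + (m+1) + 2 = m^2 + 3m + 4.
Hence s_k = k^2 + k + 2 for every k ≥ 0, by induction.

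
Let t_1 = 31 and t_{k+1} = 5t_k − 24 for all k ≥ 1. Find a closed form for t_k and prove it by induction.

Claim: t_k = 5^{k+1} + 6.

Base case: t_1 = 31, and 5^{1+1} + 6 = 25 + 6 = 31.
Assume t_m = 5^{m+1} + 6 for some m ≥ 1.
Then t_{m+1} = 5t_m − 24 = 5·(5^{m+1} + 6) − 24 = 5^{m+2} + 30 − 24 = 5^{m+2} + 6.
By induction, t_k = 5^{k+1} + 6 for all k ≥ 1.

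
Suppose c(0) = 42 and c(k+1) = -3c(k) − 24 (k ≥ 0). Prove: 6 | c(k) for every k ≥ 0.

Base case: c(0) = 42 = 6·7, so 6 | c(0).
Assume 6 | c(m), so c(m) = 6t for some integer t.
Then c(m+1) = -3c(m) − 24 = -3·(6t) − 24 = 6(-3t − 4), so 6 | c(m+1).
This completes the inductive step, so 6 | c(k) for all k ≥ 0.

6 | c(k)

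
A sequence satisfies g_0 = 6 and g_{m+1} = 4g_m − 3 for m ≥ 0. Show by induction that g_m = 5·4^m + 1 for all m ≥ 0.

Base case: g_0 = 6, and 5·4^0 + 1 = 5 + 1 = 6.
Assume g_k = 5·4^k + 1 for some k ≥ 0.
Then g_{k+1} = 4g_k − 3 = 4·(5·4^k + 1) − 3 = 20·4^k + 4 − 3 = 5·4^{k+1} + 1.
This completes the inductive step, so g_m = 5·4^m + 1 for all m ≥ 0.

g_m = 5·4^m + 1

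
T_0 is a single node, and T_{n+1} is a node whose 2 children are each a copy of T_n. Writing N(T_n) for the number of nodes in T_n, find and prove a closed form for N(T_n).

Claim: N(T_n) = 2^{n+1} − 1.

Base case: N(T_0) = 1, and 2^{0+1} − 1 = 1.
Assume N(T_j) = 2^{j+1} − 1.
Then N(T_{j+1}) = 1 + 2N(T_j) = 1 + 2(2^{j+1} − 1) = 2^{j+2} − 2 + 1 = 2^{j+2} − 1.
By induction, N(T_n) = 2^{n+1} − 1 for all n ≥ 0.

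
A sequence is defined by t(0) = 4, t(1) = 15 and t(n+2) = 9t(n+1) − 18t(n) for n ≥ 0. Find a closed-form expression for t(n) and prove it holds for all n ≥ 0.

Claim: t(n) = 3·3^n + 6^n.

Base cases: t(0) = 4 and 3·3^0 + 6^0 = 4; t(1) = 15 and 3·3^1 + 6^1 = 15.
Assume t(i) = 3·3^i + 6^i for all 0 ≤ i ≤ j, where j ≥ 1.
Then t(j+1) = 9t(j) − 18t(j−1) = 9·(3·3^j + 6^j) − 18·(3·3^{j−1} + 6^{j−1}) = 3·(9·3 − 18)3^{j−1} + (9·6 − 18)6^{j−1} = 27·3^{j−1} + 36·6^{j−1} = 3·3^{j+1} + 6^{j+1}.
This completes the inductive step, so t(n) = 3·3^n + 6^n for all n ≥ 0.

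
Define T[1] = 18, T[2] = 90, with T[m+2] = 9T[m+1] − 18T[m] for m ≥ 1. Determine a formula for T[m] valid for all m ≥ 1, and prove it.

Claim: T[m] = 2·6^m + 2·3^m.

Base cases: T[1] = 18 and 2·6^1 + 2·3^1 = 18; T[2] = 90 and 2·6^2 + 2·3^2 = 90.
Assume T[j] = 2·6^j + 2·3^j for all 1 ≤ j ≤ k, where k ≥ 2.
Then T[k+1] = 9T[k] − 18T[k−1] = 9·(2·6^k + 2·3^k) − 18·(2·6^{k−1} + 2·3^{k−1}) = 2·(9·6 − 18)6^{k−1} + 2·(9·3 − 18)3^{k−1} = 72·6^{k−1} + 18·3^{k−1} = 2·6^{k+1} + 2·3^{k+1}.
Hence T[m] = 2·6^m + 2·3^m for every m ≥ 1, by strong induction.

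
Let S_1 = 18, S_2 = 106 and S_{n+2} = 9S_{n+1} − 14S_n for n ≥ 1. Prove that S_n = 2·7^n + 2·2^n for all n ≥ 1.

Base cases: S_1 = 18 and 2·7^1 + 2·2^1 = 18; S_2 = 106 and 2·7^2 + 2·2^2 = 106.
Assume S_j = 2·7^j + 2·2^j for all 1 ≤ j ≤ m, where m ≥ 2.
Then S_{m+1} = 9S_m − 14S_{m−1} = 9·(2·7^m + 2·2^m) − 14·(2·7^{m−1} + 2·2^{m−1}) = 2·(9·7 − 14)7^{m−1} + 2·(9·2 − 14)2^{m−1} = 98·7^{m−1} + 8·2^{m−1} = 2·7^{m+1} + 2·2^{m+1}.
Hence S_n = 2·7^n + 2·2^n for every n ≥ 1, by strong induction.

S_n = 2·7^n + 2·2^n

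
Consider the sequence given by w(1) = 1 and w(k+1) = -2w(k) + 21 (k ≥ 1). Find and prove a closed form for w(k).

Claim: w(k) = 3·(-2)^k + 7.

Base case: w(1) = 1, and 3·(-2)^1 + 7 = -6 + 7 = 1.
Assume w(m) = 3·(-2)^m + 7 for some m ≥ 1.
Then w(m+1) = -2w(m) + 21 = -2·(3·(-2)^m + 7) + 21 = -6·(-2)^m − 14 + 21 = 3·(-2)^{m+1} + 7.
This completes the inductive step, so w(k) = 3·(-2)^k + 7 for all k ≥ 1.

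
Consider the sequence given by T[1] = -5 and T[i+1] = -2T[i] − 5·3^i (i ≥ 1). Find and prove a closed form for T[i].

Claim: T[i] = (-2)^i − 3^i.

Base case: T[1] = -5, and (-2)^1 − 3^1 = -2 − 3 = -5.
Assume T[m] = (-2)^m − 3^m for some m ≥ 1.
Then T[m+1] = -2T[m] − 5·3^m = -2·((-2)^m − 3^m) − 5·3^m = (-2)^{m+1} + 2·3^m − 5·3^m = (-2)^{m+1} − 3·3^m = (-2)^{m+1} − 3^{m+1}.
By induction, T[i] = (-2)^i − 3^i for all i ≥ 1.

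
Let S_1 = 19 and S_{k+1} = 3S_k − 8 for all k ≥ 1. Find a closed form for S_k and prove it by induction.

Claim: S_k = 5·3^k + 4.

Base case: S_1 = 19, and 5·3^1 + 4 = 15 + 4 = 19.
Assume S_m = 5·3^m + 4 for some m ≥ 1.
Then S_{m+1} = 3S_m − 8 = 3·(5·3^m + 4) − 8 = 15·3^m + 12 − 8 = 5·3^{m+1} + 4.
This completes the inductive step, so S_k = 5·3^k + 4 for all k ≥ 1.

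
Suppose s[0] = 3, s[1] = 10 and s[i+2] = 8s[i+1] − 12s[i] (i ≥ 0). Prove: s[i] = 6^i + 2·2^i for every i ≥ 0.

Base cases: s[0] = 3 and 6^0 + 2·2^0 = 3; s[1] = 10 and 6^1 + 2·2^1 = 10.
Assume s[j] = 6^j + 2·2^j for all 0 ≤ j ≤ m, where m ≥ 1.
Then s[m+1] = 8s[m] − 12s[m−1] = 8·(6^m + 2·2^m) − 12·(6^{m−1} + 2·2^{m−1}) = (8·6 − 12)6^{m−1} + 2·(8·2 − 12)2^{m−1} = 36·6^{m−1} + 8·2^{m−1} = 6^{m+1} + 2·2^{m+1}.
Hence s[i] = 6^i + 2·2^i for every i ≥ 0, by strong induction.

s[i] = 6^i + 2·2^i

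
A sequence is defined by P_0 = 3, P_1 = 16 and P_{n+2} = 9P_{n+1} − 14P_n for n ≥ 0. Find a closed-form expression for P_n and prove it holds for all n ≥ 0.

Claim: P_n = 2^n + 2·7^n.

Base cases: P_0 = 3 and 2^0 + 2·7^0 = 3; P_1 = 16 and 2^1 + 2·7^1 = 16.
Assume P_i = 2^i + 2·7^i for all 0 ≤ i ≤ j, where j ≥ 1.
Then P_{j+1} = 9P_j − 14P_{j−1} = 9·(2^j + 2·7^j) − 14·(2^{j−1} + 2·7^{j−1}) = (9·2 − 14)2^{j−1} + 2·(9·7 − 14)7^{j−1} = 4·2^{j−1} + 98·7^{j−1} = 2^{j+1} + 2·7^{j+1}.
By strong induction, P_n = 2^n + 2·7^n for all n ≥ 0.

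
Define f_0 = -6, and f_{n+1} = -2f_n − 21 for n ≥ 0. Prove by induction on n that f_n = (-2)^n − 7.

Base case: f_0 = -6, and (-2)^0 − 7 = 1 − 7 = -6.
Assume f_k = (-2)^k − 7 for some k ≥ 0.
Then f_{k+1} = -2f_k − 21 = -2·((-2)^k − 7) − 21 = -2·(-2)^k + 14 − 21 = (-2)^{k+1} − 7.
This completes the inductive step, so f_n = (-2)^n − 7 for all n ≥ 0.

f_n = (-2)^n − 7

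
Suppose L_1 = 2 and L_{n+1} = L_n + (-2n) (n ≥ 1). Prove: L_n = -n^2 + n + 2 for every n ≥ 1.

Base case: L_1 = 2, and -1^2 + 1 + 2 = 2.
Assume L_j = -j^2 + j + 2.
Then L_{j+1} = L_j + (-2j) = (-j^2 + j + 2) + (-2j) = -j^2 − j + 2,
and -(j+1)^2 + (j+1) + 2 = -j^2 − j + 2.
By induction, L_n = -n^2 + n + 2 for all n ≥ 1.

L_n = -n^2 + n + 2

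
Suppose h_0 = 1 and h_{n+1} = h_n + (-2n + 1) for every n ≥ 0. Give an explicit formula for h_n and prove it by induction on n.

Claim: h_n = -n^2 + 2n + 1.

Base case: h_0 = 1, and -0^2 + 2·0 + 1 = 1.
Assume h_j = -j^2 + 2j + 1.
Then h_{j+1} = h_j + (-2j + 1) = (-j^2 + 2j + 1) + (-2j + 1) = -j^2 + 2,
and -(j+1)^2 + 2·(j+1) + 1 = -j^2 + 2.
Hence h_n = -n^2 + 2n + 1 for every n ≥ 0, by induction.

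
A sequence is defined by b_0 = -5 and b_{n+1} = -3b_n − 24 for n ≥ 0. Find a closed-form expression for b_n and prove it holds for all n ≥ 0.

Claim: b_n = (-3)^n − 6.

Base case: b_0 = -5, and (-3)^0 − 6 = 1 − 6 = -5.
Assume b_r = (-3)^r − 6 for some r ≥ 0.
Then b_{r+1} = -3b_r − 24 = -3·((-3)^r − 6) − 24 = -3·(-3)^r + 18 − 24 = (-3)^{r+1} − 6.
So the formula holds for r+1, and by induction b_n = (-3)^n − 6 for all n ≥ 0.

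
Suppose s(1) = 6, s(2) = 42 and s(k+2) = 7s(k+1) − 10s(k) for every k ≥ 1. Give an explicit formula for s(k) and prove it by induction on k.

Claim: s(k) = 2·5^k − 2·2^k.

Base cases: s(1) = 6 and 2·5^1 − 2·2^1 = 6; s(2) = 42 and 2·5^2 − 2·2^2 = 42.
Assume s(j) = 2·5^j − 2·2^j for all 1 ≤ j ≤ r, where r ≥ 2.
Then s(r+1) = 7s(r) − 10s(r−1) = 7·(2·5^r − 2·2^r) − 10·(2·5^{r−1} − 2·2^{r−1}) = 2·(7·5 − 10)5^{r−1} − 2·(7·2 − 10)2^{r−1} = 50·5^{r−1} − 8·2^{r−1} = 2·5^{r+1} − 2·2^{r+1}.
Hence s(k) = 2·5^k − 2·2^k for every k ≥ 1, by strong induction.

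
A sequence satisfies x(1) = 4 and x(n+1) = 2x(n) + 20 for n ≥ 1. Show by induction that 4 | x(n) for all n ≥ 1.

Base case: x(1) = 4 = 4·1, so 4 | x(1).
Assume 4 | x(m), so x(m) = 4t for some integer t.
Then x(m+1) = 2x(m) + 20 = 2·(4t) + 20 = 4(2t + 5), so 4 | x(m+1).
This completes the inductive step, so 4 | x(n) for all n ≥ 1.

4 | x(n)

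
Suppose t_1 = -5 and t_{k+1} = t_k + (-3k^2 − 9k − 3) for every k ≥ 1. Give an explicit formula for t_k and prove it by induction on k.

Claim: t_k = -k^3 − 3k^2 + k − 2.

Base case: t_1 = -5, and -1^3 − 3·1^2 + 1 − 2 = -5.
Assume t_m = -m^3 − 3m^2 + m − 2.
Then t_{m+1} = t_m + (-3m^2 − 9m − 3) = (-m^3 − 3m^2 + m − 2) + (-3m^2 − 9m − 3) = -m^3 − 6m^2 − 8m − 5,
and -(m+1)^3 − 3·(m+1)^2 + (m+1) − 2 = -m^3 − 6m^2 − 8m − 5.
Hence t_k = -k^3 − 3k^2 + k − 2 for every k ≥ 1, by induction.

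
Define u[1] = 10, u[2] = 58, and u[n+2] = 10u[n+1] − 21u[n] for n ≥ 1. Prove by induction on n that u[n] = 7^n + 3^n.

Base cases: u[1] = 10 and 7^1 + 3^1 = 10; u[2] = 58 and 7^2 + 3^2 = 58.
Assume u[j] = 7^j + 3^j for all 1 ≤ j ≤ r, where r ≥ 2.
Then u[r+1] = 10u[r] − 21u[r−1] = 10·(7^r + 3^r) − 21·(7^{r−1} + 3^{r−1}) = (10·7 − 21)7^{r−1} + (10·3 − 21)3^{r−1} = 49·7^{r−1} + 9·3^{r−1} = 7^{r+1} + 3^{r+1}.
By strong induction, u[n] = 7^n + 3^n for all n ≥ 1.

u[n] = 7^n + 3^n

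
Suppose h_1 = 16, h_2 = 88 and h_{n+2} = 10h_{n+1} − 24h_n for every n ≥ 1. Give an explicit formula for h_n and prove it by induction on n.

Claim: h_n = 4^n + 2·6^n.

Base cases: h_1 = 16 and 4^1 + 2·6^1 = 16; h_2 = 88 and 4^2 + 2·6^2 = 88.
Assume h_i = 4^i + 2·6^i for all 1 ≤ i ≤ j, where j ≥ 2.
Then h_{j+1} = 10h_j − 24h_{j−1} = 10·(4^j + 2·6^j) − 24·(4^{j−1} + 2·6^{j−1}) = (10·4 − 24)4^{j−1} + 2·(10·6 − 24)6^{j−1} = 16·4^{j−1} + 72·6^{j−1} = 4^{j+1} + 2·6^{j+1}.
By strong induction, h_n = 4^n + 2·6^n for all n ≥ 1.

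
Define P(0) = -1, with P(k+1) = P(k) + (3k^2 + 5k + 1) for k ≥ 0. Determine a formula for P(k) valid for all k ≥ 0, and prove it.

Claim: P(k) = k^3 + k^2 − k − 1.

Base case: P(0) = -1, and 0^3 + 0^2 − 0 − 1 = -1.
Assume P(r) = r^3 + r^2 − r − 1.
Then P(r+1) = P(r) + (3r^2 + 5r + 1) = (r^3 + r^2 − r − 1) + (3r^2 + 5r + 1) = r^3 + 4r^2 + 4r,
and (r+1)^3 + (r+1)^2 − (r+1) − 1 = r^3 + 4r^2 + 4r.
By induction, P(k) = k^3 + k^2 − k − 1 for all k ≥ 0.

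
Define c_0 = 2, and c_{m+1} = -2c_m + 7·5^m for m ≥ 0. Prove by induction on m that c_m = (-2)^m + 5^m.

Base case: c_0 = 2, and (-2)^0 + 5^0 = 1 + 1 = 2.
Assume c_k = (-2)^k + 5^k for some k ≥ 0.
Then c_{k+1} = -2c_k + 7·5^k = -2·((-2)^k + 5^k) + 7·5^k = (-2)^{k+1} − 2·5^k + 7·5^k = (-2)^{k+1} + 5·5^k = (-2)^{k+1} + 5^{k+1}.
This completes the inductive step, so c_m = (-2)^m + 5^m for all m ≥ 0.

c_m = (-2)^m + 5^m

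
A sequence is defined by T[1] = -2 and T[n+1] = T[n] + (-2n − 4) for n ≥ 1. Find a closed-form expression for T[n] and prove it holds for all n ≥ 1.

Claim: T[n] = -n^2 − 3n + 2.

Base case: T[1] = -2, and -1^2 − 3·1 + 2 = -2.
Assume T[r] = -r^2 − 3r + 2.
Then T[r+1] = T[r] + (-2r − 4) = (-r^2 − 3r + 2) + (-2r − 4) = -r^2 − 5r − 2,
and -(r+1)^2 − 3·(r+1) + 2 = -r^2 − 5r − 2.
Hence T[n] = -n^2 − 3n + 2 for every n ≥ 1, by induction.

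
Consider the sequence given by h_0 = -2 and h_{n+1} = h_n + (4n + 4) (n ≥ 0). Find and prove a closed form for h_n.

Claim: h_n = 2n^2 + 2n − 2.

Base case: h_0 = -2, and 2·0^2 + 2·0 − 2 = -2.
Assume h_m = 2m^2 + 2m − 2.
Then h_{m+1} = h_m + (4m + 4) = (2m^2 + 2m − 2) + (4m + 4) = 2m^2 + 6m + 2,
and 2·(m+1)^2 + 2·(m+1) − 2 = 2m^2 + 6m + 2.
By induction, h_n = 2n^2 + 2n − 2 for all n ≥ 0.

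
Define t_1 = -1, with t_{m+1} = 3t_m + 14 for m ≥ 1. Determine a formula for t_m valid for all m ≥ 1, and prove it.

Claim: t_m = 2·3^m − 7.

Base case: t_1 = -1, and 2·3^1 − 7 = 6 − 7 = -1.
Assume t_k = 2·3^k − 7 for some k ≥ 1.
Then t_{k+1} = 3t_k + 14 = 3·(2·3^k − 7) + 14 = 6·3^k − 21 + 14 = 2·3^{k+1} − 7.
So the formula holds for k+1, and by induction t_m = 2·3^m − 7 for all m ≥ 1.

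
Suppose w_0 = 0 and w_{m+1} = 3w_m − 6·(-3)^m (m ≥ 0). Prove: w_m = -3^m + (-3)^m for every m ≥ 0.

Base case: w_0 = 0, and -3^0 + (-3)^0 = -1 + 1 = 0.
Assume w_k = -3^k + (-3)^k for some k ≥ 0.
Then w_{k+1} = 3w_k − 6·(-3)^k = 3·(-3^k + (-3)^k) − 6·(-3)^k = -3^{k+1} + 3·(-3)^k − 6·(-3)^k = -3^{k+1} − 3·(-3)^k = -3^{k+1} + (-3)^{k+1}.
By induction, w_m = -3^m + (-3)^m for all m ≥ 0.

w_m = -3^m + (-3)^m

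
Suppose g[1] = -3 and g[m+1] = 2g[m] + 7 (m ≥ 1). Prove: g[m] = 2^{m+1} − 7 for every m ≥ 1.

Base case: g[1] = -3, and 2^{1+1} − 7 = 4 − 7 = -3.
Assume g[k] = 2^{k+1} − 7 for some k ≥ 1.
Then g[k+1] = 2g[k] + 7 = 2·(2^{k+1} − 7) + 7 = 2^{k+2} − 14 + 7 = 2^{k+2} − 7.
So the formula holds for k+1, and by induction g[m] = 2^{m+1} − 7 for all m ≥ 1.

g[m] = 2^{m+1} − 7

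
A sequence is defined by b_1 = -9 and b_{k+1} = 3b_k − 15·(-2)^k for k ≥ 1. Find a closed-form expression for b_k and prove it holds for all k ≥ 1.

Claim: b_k = -3^k + 3·(-2)^k.

Base case: b_1 = -9, and -3^1 + 3·(-2)^1 = -3 − 6 = -9.
Assume b_r = -3^r + 3·(-2)^r for some r ≥ 1.
Then b_{r+1} = 3b_r − 15·(-2)^r = 3·(-3^r + 3·(-2)^r) − 15·(-2)^r = -3^{r+1} + 9·(-2)^r − 15·(-2)^r = -3^{r+1} − 6·(-2)^r = -3^{r+1} + 3·(-2)^{r+1}.
Hence b_k = -3^k + 3·(-2)^k for every k ≥ 1, by induction.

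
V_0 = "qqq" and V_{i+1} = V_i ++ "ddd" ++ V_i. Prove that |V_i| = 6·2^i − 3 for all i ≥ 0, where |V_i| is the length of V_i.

Base case: |V_0| = 3, and 6·2^0 − 3 = 3.
Assume |V_r| = 6·2^r − 3.
Then |V_{r+1}| = |V_r| + 3 + |V_r| = 2|V_r| + 3 = 2(6·2^r − 3) + 3 = 6·2^{r+1} − 6 + 3 = 6·2^{r+1} − 3.
So the formula holds for r+1, and by induction |V_i| = 6·2^i − 3 for all i ≥ 0.

|V_i| = 6·2^i − 3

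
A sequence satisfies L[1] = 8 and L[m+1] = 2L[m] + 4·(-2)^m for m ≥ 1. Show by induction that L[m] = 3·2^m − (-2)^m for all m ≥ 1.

Base case: L[1] = 8, and 3·2^1 − (-2)^1 = 6 + 2 = 8.
Assume L[j] = 3·2^j − (-2)^j for some j ≥ 1.
Then L[j+1] = 2L[j] + 4·(-2)^j = 2·(3·2^j − (-2)^j) + 4·(-2)^j = 3·2^{j+1} − 2·(-2)^j + 4·(-2)^j = 3·2^{j+1} + 2·(-2)^j = 3·2^{j+1} − (-2)^{j+1}.
So the formula holds for j+1, and by induction L[m] = 3·2^m − (-2)^m for all m ≥ 1.

L[m] = 3·2^m − (-2)^m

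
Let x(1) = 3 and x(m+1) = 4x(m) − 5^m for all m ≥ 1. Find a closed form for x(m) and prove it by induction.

Claim: x(m) = 2·4^m − 5^m.

Base case: x(1) = 3, and 2·4^1 − 5^1 = 8 − 5 = 3.
Assume x(j) = 2·4^j − 5^j for some j ≥ 1.
Then x(j+1) = 4x(j) − 5^j = 4·(2·4^j − 5^j) − 5^j = 2·4^{j+1} − 4·5^j − 5^j = 2·4^{j+1} − 5·5^j = 2·4^{j+1} − 5^{j+1}.
So the formula holds for j+1, and by induction x(m) = 2·4^m − 5^m for all m ≥ 1.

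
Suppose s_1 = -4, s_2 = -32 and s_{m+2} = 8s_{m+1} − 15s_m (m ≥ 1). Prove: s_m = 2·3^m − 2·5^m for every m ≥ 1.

Base cases: s_1 = -4 and 2·3^1 − 2·5^1 = -4; s_2 = -32 and 2·3^2 − 2·5^2 = -32.
Assume s_j = 2·3^j − 2·5^j for all 1 ≤ j ≤ r, where r ≥ 2.
Then s_{r+1} = 8s_r − 15s_{r−1} = 8·(2·3^r − 2·5^r) − 15·(2·3^{r−1} − 2·5^{r−1}) = 2·(8·3 − 15)3^{r−1} − 2·(8·5 − 15)5^{r−1} = 18·3^{r−1} − 50·5^{r−1} = 2·3^{r+1} − 2·5^{r+1}.
By strong induction, s_m = 2·3^m − 2·5^m for all m ≥ 1.

s_m = 2·3^m − 2·5^m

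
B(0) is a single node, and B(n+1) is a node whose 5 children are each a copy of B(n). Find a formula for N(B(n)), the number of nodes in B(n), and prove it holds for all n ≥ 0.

Claim: N(B(n)) = (5^{n+1} − 1)/4.

Base case: N(B(0)) = 1, and (5^{0+1} − 1)/4 = 1.
Assume N(B(j)) = (5^{j+1} − 1)/4.
Then N(B(j+1)) = 1 + 5N(B(j)) = 1 + 5·(5^{j+1} − 1)/4 = 1 + (5^{j+2} − 5)/4 = (4 + 5^{j+2} − 5)/4 = (5^{j+2} − 1)/4.
So the formula holds for j+1, and by induction N(B(n)) = (5^{n+1} − 1)/4 for all n ≥ 0.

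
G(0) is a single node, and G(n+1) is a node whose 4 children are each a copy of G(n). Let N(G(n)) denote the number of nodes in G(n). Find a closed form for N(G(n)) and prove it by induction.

Claim: N(G(n)) = (4^{n+1} − 1)/3.

Base case: N(G(0)) = 1, and (4^{0+1} − 1)/3 = 1.
Assume N(G(r)) = (4^{r+1} − 1)/3.
Then N(G(r+1)) = 1 + 4N(G(r)) = 1 + 4·(4^{r+1} − 1)/3 = 1 + (4^{r+2} − 4)/3 = (3 + 4^{r+2} − 4)/3 = (4^{r+2} − 1)/3.
This completes the inductive step, so N(G(n)) = (4^{n+1} − 1)/3 for all n ≥ 0.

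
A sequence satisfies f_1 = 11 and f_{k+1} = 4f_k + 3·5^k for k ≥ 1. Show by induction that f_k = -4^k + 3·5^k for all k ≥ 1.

Base case: f_1 = 11, and -4^1 + 3·5^1 = -4 + 15 = 11.
Assume f_m = -4^m + 3·5^m for some m ≥ 1.
Then f_{m+1} = 4f_m + 3·5^m = 4·(-4^m + 3·5^m) + 3·5^m = -4^{m+1} + 12·5^m + 3·5^m = -4^{m+1} + 15·5^m = -4^{m+1} + 3·5^{m+1}.
This completes the inductive step, so f_k = -4^k + 3·5^k for all k ≥ 1.

f_k = -4^k + 3·5^k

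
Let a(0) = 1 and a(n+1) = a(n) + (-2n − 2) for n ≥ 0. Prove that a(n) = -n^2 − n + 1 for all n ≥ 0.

Base case: a(0) = 1, and -0^2 − 0 + 1 = 1.
Assume a(j) = -j^2 − j + 1.
Then a(j+1) = a(j) + (-2j − 2) = (-j^2 − j + 1) + (-2j − 2) = -j^2 − 3j − 1,
and -(j+1)^2 − (j+1) + 1 = -j^2 − 3j − 1.
This completes the inductive step, so a(n) = -n^2 − n + 1 for all n ≥ 0.

a(n) = -n^2 − n + 1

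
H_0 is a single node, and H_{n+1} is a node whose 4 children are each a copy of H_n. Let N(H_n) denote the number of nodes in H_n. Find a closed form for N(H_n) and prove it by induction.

Claim: N(H_n) = (4^{n+1} − 1)/3.

Base case: N(H_0) = 1, and (4^{0+1} − 1)/3 = 1.
Assume N(H_m) = (4^{m+1} − 1)/3.
Then N(H_{m+1}) = 1 + 4N(H_m) = 1 + 4·(4^{m+1} − 1)/3 = 1 + (4^{m+2} − 4)/3 = (3 + 4^{m+2} − 4)/3 = (4^{m+2} − 1)/3.
Hence N(H_n) = (4^{n+1} − 1)/3 for every n ≥ 0, by induction.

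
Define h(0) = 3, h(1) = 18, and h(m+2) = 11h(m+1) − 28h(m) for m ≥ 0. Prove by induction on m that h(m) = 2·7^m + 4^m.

Base cases: h(0) = 3 and 2·7^0 + 4^0 = 3; h(1) = 18 and 2·7^1 + 4^1 = 18.
Assume h(j) = 2·7^j + 4^j for all 0 ≤ j ≤ k, where k ≥ 1.
Then h(k+1) = 11h(k) − 28h(k−1) = 11·(2·7^k + 4^k) − 28·(2·7^{k−1} + 4^{k−1}) = 2·(11·7 − 28)7^{k−1} + (11·4 − 28)4^{k−1} = 98·7^{k−1} + 16·4^{k−1} = 2·7^{k+1} + 4^{k+1}.
So the formula holds for k+1, and by strong induction h(m) = 2·7^m + 4^m for all m ≥ 0.

h(m) = 2·7^m + 4^m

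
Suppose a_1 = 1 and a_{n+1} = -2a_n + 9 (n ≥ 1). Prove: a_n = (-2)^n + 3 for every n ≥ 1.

Base case: a_1 = 1, and (-2)^1 + 3 = -2 + 3 = 1.
Assume a_r = (-2)^r + 3 for some r ≥ 1.
Then a_{r+1} = -2a_r + 9 = -2·((-2)^r + 3) + 9 = -2·(-2)^r − 6 + 9 = (-2)^{r+1} + 3.
So the formula holds for r+1, and by induction a_n = (-2)^n + 3 for all n ≥ 1.

a_n = (-2)^n + 3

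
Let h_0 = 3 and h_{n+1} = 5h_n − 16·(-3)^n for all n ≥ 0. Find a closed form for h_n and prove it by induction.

Claim: h_n = 5^n + 2·(-3)^n.

Base case: h_0 = 3, and 5^0 + 2·(-3)^0 = 1 + 2 = 3.
Assume h_j = 5^j + 2·(-3)^j for some j ≥ 0.
Then h_{j+1} = 5h_j − 16·(-3)^j = 5·(5^j + 2·(-3)^j) − 16·(-3)^j = 5^{j+1} + 10·(-3)^j − 16·(-3)^j = 5^{j+1} − 6·(-3)^j = 5^{j+1} + 2·(-3)^{j+1}.
So the formula holds for j+1, and by induction h_n = 5^n + 2·(-3)^n for all n ≥ 0.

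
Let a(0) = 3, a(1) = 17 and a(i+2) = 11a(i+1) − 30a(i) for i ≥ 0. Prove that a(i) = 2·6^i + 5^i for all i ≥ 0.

Base cases: a(0) = 3 and 2·6^0 + 5^0 = 3; a(1) = 17 and 2·6^1 + 5^1 = 17.
Assume a(j) = 2·6^j + 5^j for all 0 ≤ j ≤ m, where m ≥ 1.
Then a(m+1) = 11a(m) − 30a(m−1) = 11·(2·6^m + 5^m) − 30·(2·6^{m−1} + 5^{m−1}) = 2·(11·6 − 30)6^{m−1} + (11·5 − 30)5^{m−1} = 72·6^{m−1} + 25·5^{m−1} = 2·6^{m+1} + 5^{m+1}.
By strong induction, a(i) = 2·6^i + 5^i for all i ≥ 0.

a(i) = 2·6^i + 5^i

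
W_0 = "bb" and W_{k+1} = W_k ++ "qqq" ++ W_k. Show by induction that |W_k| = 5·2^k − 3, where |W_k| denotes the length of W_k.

Base case: |W_0| = 2, and 5·2^0 − 3 = 2.
Assume |W_r| = 5·2^r − 3.
Then |W_{r+1}| = |W_r| + 3 + |W_r| = 2|W_r| + 3 = 2(5·2^r − 3) + 3 = 5·2^{r+1} − 6 + 3 = 5·2^{r+1} − 3.
By induction, |W_k| = 5·2^k − 3 for all k ≥ 0.

|W_k| = 5·2^k − 3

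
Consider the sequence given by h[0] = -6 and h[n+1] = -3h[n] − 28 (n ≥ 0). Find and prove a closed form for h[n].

Claim: h[n] = (-3)^n − 7.

Base case: h[0] = -6, and (-3)^0 − 7 = 1 − 7 = -6.
Assume h[j] = (-3)^j − 7 for some j ≥ 0.
Then h[j+1] = -3h[j] − 28 = -3·((-3)^j − 7) − 28 = -3·(-3)^j + 21 − 28 = (-3)^{j+1} − 7.
This completes the inductive step, so h[n] = (-3)^n − 7 for all n ≥ 0.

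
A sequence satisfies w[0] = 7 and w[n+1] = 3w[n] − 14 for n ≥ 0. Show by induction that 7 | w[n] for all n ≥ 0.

Base case: w[0] = 7 = 7·1, so 7 | w[0].
Assume 7 | w[k], so w[k] = 7t for some integer t.
Then w[k+1] = 3w[k] − 14 = 3·(7t) − 14 = 7(3t − 2), so 7 | w[k+1].
Hence 7 | w[n] for every n ≥ 0, by induction.

7 | w[n]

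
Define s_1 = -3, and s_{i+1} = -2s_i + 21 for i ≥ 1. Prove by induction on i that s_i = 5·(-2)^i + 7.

Base case: s_1 = -3, and 5·(-2)^1 + 7 = -10 + 7 = -3.
Assume s_k = 5·(-2)^k + 7 for some k ≥ 1.
Then s_{k+1} = -2s_k + 21 = -2·(5·(-2)^k + 7) + 21 = -10·(-2)^k − 14 + 21 = 5·(-2)^{k+1} + 7.
By induction, s_i = 5·(-2)^i + 7 for all i ≥ 1.

s_i = 5·(-2)^i + 7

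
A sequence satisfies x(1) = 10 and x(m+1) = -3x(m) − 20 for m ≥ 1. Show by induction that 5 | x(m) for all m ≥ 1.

Base case: x(1) = 10 = 5·2, so 5 | x(1).
Assume 5 | x(j), so x(j) = 5t for some integer t.
Then x(j+1) = -3x(j) − 20 = -3·(5t) − 20 = 5(-3t − 4), so 5 | x(j+1).
So the property holds for j+1, and by induction 5 | x(m) for all m ≥ 1.

5 | x(m)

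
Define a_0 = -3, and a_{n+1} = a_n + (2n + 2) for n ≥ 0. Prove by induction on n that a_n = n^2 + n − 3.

Base case: a_0 = -3, and 0^2 + 0 − 3 = -3.
Assume a_m = m^2 + m − 3.
Then a_{m+1} = a_m + (2m + 2) = (m^2 + m − 3) + (2m + 2) = m^2 + 3m − 1,
and (m+1)^2 + (m+1) − 3 = m^2 + 3m − 1.
Hence a_n = n^2 + n − 3 for every n ≥ 0, by induction.

a_n = n^2 + n − 3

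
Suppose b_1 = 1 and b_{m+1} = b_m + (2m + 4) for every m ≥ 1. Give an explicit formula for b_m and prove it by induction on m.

Claim: b_m = m^2 + 3m − 3.

Base case: b_1 = 1, and 1^2 + 3·1 − 3 = 1.
Assume b_j = j^2 + 3j − 3.
Then b_{j+1} = b_j + (2j + 4) = (j^2 + 3j − 3) + (2j + 4) = j^2 + 5j + 1,
and (j+1)^2 + 3·(j+1) − 3 = j^2 + 5j + 1.
Hence b_m = m^2 + 3m − 3 for every m ≥ 1, by induction.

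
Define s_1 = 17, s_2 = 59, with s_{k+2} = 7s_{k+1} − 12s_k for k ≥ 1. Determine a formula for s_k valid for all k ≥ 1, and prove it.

Claim: s_k = 3·3^k + 2·4^k.

Base cases: s_1 = 17 and 3·3^1 + 2·4^1 = 17; s_2 = 59 and 3·3^2 + 2·4^2 = 59.
Assume s_i = 3·3^i + 2·4^i for all 1 ≤ i ≤ j, where j ≥ 2.
Then s_{j+1} = 7s_j − 12s_{j−1} = 7·(3·3^j + 2·4^j) − 12·(3·3^{j−1} + 2·4^{j−1}) = 3·(7·3 − 12)3^{j−1} + 2·(7·4 − 12)4^{j−1} = 27·3^{j−1} + 32·4^{j−1} = 3·3^{j+1} + 2·4^{j+1}.
This completes the inductive step, so s_k = 3·3^k + 2·4^k for all k ≥ 1.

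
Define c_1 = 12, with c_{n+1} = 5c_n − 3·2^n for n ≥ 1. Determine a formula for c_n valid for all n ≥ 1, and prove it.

Claim: c_n = 2·5^n + 2^n.

Base case: c_1 = 12, and 2·5^1 + 2^1 = 10 + 2 = 12.
Assume c_j = 2·5^j + 2^j for some j ≥ 1.
Then c_{j+1} = 5c_j − 3·2^j = 5·(2·5^j + 2^j) − 3·2^j = 2·5^{j+1} + 5·2^j − 3·2^j = 2·5^{j+1} + 2·2^j = 2·5^{j+1} + 2^{j+1}.
So the formula holds for j+1, and by induction c_n = 2·5^n + 2^n for all n ≥ 1.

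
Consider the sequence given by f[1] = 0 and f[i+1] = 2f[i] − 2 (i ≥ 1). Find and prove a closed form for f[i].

Claim: f[i] = -2^i + 2.

Base case: f[1] = 0, and -2^1 + 2 = -2 + 2 = 0.
Assume f[j] = -2^j + 2 for some j ≥ 1.
Then f[j+1] = 2f[j] − 2 = 2·(-2^j + 2) − 2 = -2^{j+1} + 4 − 2 = -2^{j+1} + 2.
This completes the inductive step, so f[i] = -2^i + 2 for all i ≥ 1.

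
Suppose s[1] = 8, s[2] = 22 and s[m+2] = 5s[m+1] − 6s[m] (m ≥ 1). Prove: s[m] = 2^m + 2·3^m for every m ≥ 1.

Base cases: s[1] = 8 and 2^1 + 2·3^1 = 8; s[2] = 22 and 2^2 + 2·3^2 = 22.
Assume s[i] = 2^i + 2·3^i for all 1 ≤ i ≤ j, where j ≥ 2.
Then s[j+1] = 5s[j] − 6s[j−1] = 5·(2^j + 2·3^j) − 6·(2^{j−1} + 2·3^{j−1}) = (5·2 − 6)2^{j−1} + 2·(5·3 − 6)3^{j−1} = 4·2^{j−1} + 18·3^{j−1} = 2^{j+1} + 2·3^{j+1}.
So the formula holds for j+1, and by strong induction s[m] = 2^m + 2·3^m for all m ≥ 1.

s[m] = 2^m + 2·3^m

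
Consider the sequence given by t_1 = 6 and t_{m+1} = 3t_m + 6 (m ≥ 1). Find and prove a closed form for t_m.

Claim: t_m = 3^{m+1} − 3.

Base case: t_1 = 6, and 3^{1+1} − 3 = 9 − 3 = 6.
Assume t_j = 3^{j+1} − 3 for some j ≥ 1.
Then t_{j+1} = 3t_j + 6 = 3·(3^{j+1} − 3) + 6 = 3^{j+2} − 9 + 6 = 3^{j+2} − 3.
So the formula holds for j+1, and by induction t_m = 3^{m+1} − 3 for all m ≥ 1.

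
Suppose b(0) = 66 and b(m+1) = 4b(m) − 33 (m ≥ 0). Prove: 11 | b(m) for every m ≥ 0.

Base case: b(0) = 66 = 11·6, so 11 | b(0).
Assume 11 | b(r), so b(r) = 11t for some integer t.
Then b(r+1) = 4b(r) − 33 = 4·(11t) − 33 = 11(4t − 3), so 11 | b(r+1).
By induction, 11 | b(m) for all m ≥ 0.

11 | b(m)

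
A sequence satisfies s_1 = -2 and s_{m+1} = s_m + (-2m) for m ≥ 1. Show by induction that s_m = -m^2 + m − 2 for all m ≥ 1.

Base case: s_1 = -2, and -1^2 + 1 − 2 = -2.
Assume s_k = -k^2 + k − 2.
Then s_{k+1} = s_k + (-2k) = (-k^2 + k − 2) + (-2k) = -k^2 − k − 2,
and -(k+1)^2 + (k+1) − 2 = -k^2 − k − 2.
This completes the inductive step, so s_m = -m^2 + m − 2 for all m ≥ 1.

s_m = -m^2 + m − 2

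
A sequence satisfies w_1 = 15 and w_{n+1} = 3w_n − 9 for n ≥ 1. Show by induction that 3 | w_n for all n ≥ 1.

Base case: w_1 = 15 = 3·5, so 3 | w_1.
Assume 3 | w_k, so w_k = 3t for some integer t.
Then w_{k+1} = 3w_k − 9 = 3·(3t) − 9 = 3(3t − 3), so 3 | w_{k+1}.
By induction, 3 | w_n for all n ≥ 1.

3 | w_n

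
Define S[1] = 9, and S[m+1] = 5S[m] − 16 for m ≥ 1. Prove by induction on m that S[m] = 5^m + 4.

Base case: S[1] = 9, and 5^1 + 4 = 5 + 4 = 9.
Assume S[r] = 5^r + 4 for some r ≥ 1.
Then S[r+1] = 5S[r] − 16 = 5·(5^r + 4) − 16 = 5^{r+1} + 20 − 16 = 5^{r+1} + 4.
This completes the inductive step, so S[m] = 5^m + 4 for all m ≥ 1.

S[m] = 5^m + 4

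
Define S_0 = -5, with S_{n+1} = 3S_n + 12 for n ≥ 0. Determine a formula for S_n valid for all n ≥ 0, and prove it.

Claim: S_n = 3^n − 6.

Base case: S_0 = -5, and 3^0 − 6 = 1 − 6 = -5.
Assume S_r = 3^r − 6 for some r ≥ 0.
Then S_{r+1} = 3S_r + 12 = 3·(3^r − 6) + 12 = 3^{r+1} − 18 + 12 = 3^{r+1} − 6.
This completes the inductive step, so S_n = 3^n − 6 for all n ≥ 0.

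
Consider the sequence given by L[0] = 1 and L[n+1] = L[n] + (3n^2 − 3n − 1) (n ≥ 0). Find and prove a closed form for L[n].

Claim: L[n] = n^3 − 3n^2 + n + 1.

Base case: L[0] = 1, and 0^3 − 3·0^2 + 0 + 1 = 1.
Assume L[m] = m^3 − 3m^2 + m + 1.
Then L[m+1] = L[m] + (3m^2 − 3m − 1) = (m^3 − 3m^2 + m + 1) + (3m^2 − 3m − 1) = m^3 − 2m,
and (m+1)^3 − 3·(m+1)^2 + (m+1) + 1 = m^3 − 2m.
By induction, L[n] = n^3 − 3n^2 + n + 1 for all n ≥ 0.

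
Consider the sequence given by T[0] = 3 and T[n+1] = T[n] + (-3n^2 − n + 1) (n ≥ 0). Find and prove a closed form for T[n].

Claim: T[n] = -n^3 + n^2 + n + 3.

Base case: T[0] = 3, and -0^3 + 0^2 + 0 + 3 = 3.
Assume T[m] = -m^3 + m^2 + m + 3.
Then T[m+1] = T[m] + (-3m^2 − m + 1) = (-m^3 + m^2 + m + 3) + (-3m^2 − m + 1) = -m^3 − 2m^2 + 4,
and -(m+1)^3 + (m+1)^2 + (m+1) + 3 = -m^3 − 2m^2 + 4.
This completes the inductive step, so T[n] = -n^3 + n^2 + n + 3 for all n ≥ 0.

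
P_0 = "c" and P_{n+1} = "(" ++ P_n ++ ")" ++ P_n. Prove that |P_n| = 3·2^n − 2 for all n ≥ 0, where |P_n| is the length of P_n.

Base case: |P_0| = 1, and 3·2^0 − 2 = 1.
Assume |P_r| = 3·2^r − 2.
Then |P_{r+1}| = 1 + |P_r| + 1 + |P_r| = 2|P_r| + 2 = 2(3·2^r − 2) + 2 = 3·2^{r+1} − 4 + 2 = 3·2^{r+1} − 2.
Hence |P_n| = 3·2^n − 2 for every n ≥ 0, by induction.

|P_n| = 3·2^n − 2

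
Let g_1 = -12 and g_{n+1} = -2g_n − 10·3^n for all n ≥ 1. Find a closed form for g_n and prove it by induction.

Claim: g_n = 3·(-2)^n − 2·3^n.

Base case: g_1 = -12, and 3·(-2)^1 − 2·3^1 = -6 − 6 = -12.
Assume g_m = 3·(-2)^m − 2·3^m for some m ≥ 1.
Then g_{m+1} = -2g_m − 10·3^m = -2·(3·(-2)^m − 2·3^m) − 10·3^m = 3·(-2)^{m+1} + 4·3^m − 10·3^m = 3·(-2)^{m+1} − 6·3^m = 3·(-2)^{m+1} − 2·3^{m+1}.
So the formula holds for m+1, and by induction g_n = 3·(-2)^n − 2·3^n for all n ≥ 1.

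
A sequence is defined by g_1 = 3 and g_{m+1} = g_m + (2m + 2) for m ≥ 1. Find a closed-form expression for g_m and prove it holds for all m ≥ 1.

Claim: g_m = m^2 + m + 1.

Base case: g_1 = 3, and 1^2 + 1 + 1 = 3.
Assume g_j = j^2 + j + 1.
Then g_{j+1} = g_j + (2j + 2) = (j^2 + j + 1) + (2j + 2) = j^2 + 3j + 3,
and (j+1)^2 + (j+1) + 1 = j^2 + 3j + 3.
This completes the inductive step, so g_m = m^2 + m + 1 for all m ≥ 1.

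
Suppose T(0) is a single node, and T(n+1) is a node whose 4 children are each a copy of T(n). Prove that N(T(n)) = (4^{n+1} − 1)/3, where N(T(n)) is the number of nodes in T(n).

Base case: N(T(0)) = 1, and (4^{0+1} − 1)/3 = 1.
Assume N(T(m)) = (4^{m+1} − 1)/3.
Then N(T(m+1)) = 1 + 4N(T(m)) = 1 + 4·(4^{m+1} − 1)/3 = 1 + (4^{m+2} − 4)/3 = (3 + 4^{m+2} − 4)/3 = (4^{m+2} − 1)/3.
By induction, N(T(n)) = (4^{n+1} − 1)/3 for all n ≥ 0.

N(T(n)) = (4^{n+1} − 1)/3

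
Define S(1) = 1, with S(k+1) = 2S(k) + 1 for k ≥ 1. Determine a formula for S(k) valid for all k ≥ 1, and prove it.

Claim: S(k) = 2^k − 1.

Base case: S(1) = 1, and 2^1 − 1 = 2 − 1 = 1.
Assume S(m) = 2^m − 1 for some m ≥ 1.
Then S(m+1) = 2S(m) + 1 = 2·(2^m − 1) + 1 = 2^{m+1} − 2 + 1 = 2^{m+1} − 1.
Hence S(k) = 2^k − 1 for every k ≥ 1, by induction.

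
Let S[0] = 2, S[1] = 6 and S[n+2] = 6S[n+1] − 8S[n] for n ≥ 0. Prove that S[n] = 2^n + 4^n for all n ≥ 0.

Base cases: S[0] = 2 and 2^0 + 4^0 = 2; S[1] = 6 and 2^1 + 4^1 = 6.
Assume S[i] = 2^i + 4^i for all 0 ≤ i ≤ j, where j ≥ 1.
Then S[j+1] = 6S[j] − 8S[j−1] = 6·(2^j + 4^j) − 8·(2^{j−1} + 4^{j−1}) = (6·2 − 8)2^{j−1} + (6·4 − 8)4^{j−1} = 4·2^{j−1} + 16·4^{j−1} = 2^{j+1} + 4^{j+1}.
This completes the inductive step, so S[n] = 2^n + 4^n for all n ≥ 0.

S[n] = 2^n + 4^n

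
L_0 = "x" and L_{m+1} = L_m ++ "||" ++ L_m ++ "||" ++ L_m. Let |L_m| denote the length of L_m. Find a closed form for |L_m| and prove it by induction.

Claim: |L_m| = 3^{m+1} − 2.

Base case: |L_0| = 1, and 3^{0+1} − 2 = 1.
Assume |L_j| = 3^{j+1} − 2.
Then |L_{j+1}| = 3|L_j| + 4 = 3(3^{j+1} − 2) + 4 = 3^{j+2} − 6 + 4 = 3^{j+2} − 2.
Hence |L_m| = 3^{m+1} − 2 for every m ≥ 0, by induction.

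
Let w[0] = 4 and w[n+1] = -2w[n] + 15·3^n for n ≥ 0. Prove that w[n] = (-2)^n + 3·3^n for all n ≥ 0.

Base case: w[0] = 4, and (-2)^0 + 3·3^0 = 1 + 3 = 4.
Assume w[k] = (-2)^k + 3·3^k for some k ≥ 0.
Then w[k+1] = -2w[k] + 15·3^k = -2·((-2)^k + 3·3^k) + 15·3^k = (-2)^{k+1} − 6·3^k + 15·3^k = (-2)^{k+1} + 9·3^k = (-2)^{k+1} + 3·3^{k+1}.
So the formula holds for k+1, and by induction w[n] = (-2)^n + 3·3^n for all n ≥ 0.

w[n] = (-2)^n + 3·3^n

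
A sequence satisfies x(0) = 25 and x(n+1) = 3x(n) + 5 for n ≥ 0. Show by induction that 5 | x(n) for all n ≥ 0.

Base case: x(0) = 25 = 5·5, so 5 | x(0).
Assume 5 | x(m), so x(m) = 5t for some integer t.
Then x(m+1) = 3x(m) + 5 = 3·(5t) + 5 = 5(3t + 1), so 5 | x(m+1).
By induction, 5 | x(n) for all n ≥ 0.

5 | x(n)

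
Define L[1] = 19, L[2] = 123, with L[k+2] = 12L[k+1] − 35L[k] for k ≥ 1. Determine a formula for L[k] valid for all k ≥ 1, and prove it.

Claim: L[k] = 5^k + 2·7^k.

Base cases: L[1] = 19 and 5^1 + 2·7^1 = 19; L[2] = 123 and 5^2 + 2·7^2 = 123.
Assume L[j] = 5^j + 2·7^j for all 1 ≤ j ≤ r, where r ≥ 2.
Then L[r+1] = 12L[r] − 35L[r−1] = 12·(5^r + 2·7^r) − 35·(5^{r−1} + 2·7^{r−1}) = (12·5 − 35)5^{r−1} + 2·(12·7 − 35)7^{r−1} = 25·5^{r−1} + 98·7^{r−1} = 5^{r+1} + 2·7^{r+1}.
By strong induction, L[k] = 5^k + 2·7^k for all k ≥ 1.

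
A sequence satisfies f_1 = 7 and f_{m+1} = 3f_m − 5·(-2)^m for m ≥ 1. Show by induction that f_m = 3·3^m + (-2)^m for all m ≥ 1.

Base case: f_1 = 7, and 3·3^1 + (-2)^1 = 9 − 2 = 7.
Assume f_r = 3·3^r + (-2)^r for some r ≥ 1.
Then f_{r+1} = 3f_r − 5·(-2)^r = 3·(3·3^r + (-2)^r) − 5·(-2)^r = 3·3^{r+1} + 3·(-2)^r − 5·(-2)^r = 3·3^{r+1} − 2·(-2)^r = 3·3^{r+1} + (-2)^{r+1}.
This completes the inductive step, so f_m = 3·3^m + (-2)^m for all m ≥ 1.

f_m = 3·3^m + (-2)^m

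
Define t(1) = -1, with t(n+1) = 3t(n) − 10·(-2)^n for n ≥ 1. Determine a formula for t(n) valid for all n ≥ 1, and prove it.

Claim: t(n) = 3^n + 2·(-2)^n.

Base case: t(1) = -1, and 3^1 + 2·(-2)^1 = 3 − 4 = -1.
Assume t(r) = 3^r + 2·(-2)^r for some r ≥ 1.
Then t(r+1) = 3t(r) − 10·(-2)^r = 3·(3^r + 2·(-2)^r) − 10·(-2)^r = 3^{r+1} + 6·(-2)^r − 10·(-2)^r = 3^{r+1} − 4·(-2)^r = 3^{r+1} + 2·(-2)^{r+1}.
By induction, t(n) = 3^n + 2·(-2)^n for all n ≥ 1.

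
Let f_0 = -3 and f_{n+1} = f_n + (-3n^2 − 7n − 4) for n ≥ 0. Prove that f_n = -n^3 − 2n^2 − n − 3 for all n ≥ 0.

Base case: f_0 = -3, and -0^3 − 2·0^2 − 0 − 3 = -3.
Assume f_k = -k^3 − 2k^2 − k − 3.
Then f_{k+1} = f_k + (-3k^2 − 7k − 4) = (-k^3 − 2k^2 − k − 3) + (-3k^2 − 7k − 4) = -k^3 − 5k^2 − 8k − 7,
and -(k+1)^3 − 2·(k+1)^2 − (k+1) − 3 = -k^3 − 5k^2 − 8k − 7.
This completes the inductive step, so f_n = -n^3 − 2n^2 − n − 3 for all n ≥ 0.

f_n = -n^3 − 2n^2 − n − 3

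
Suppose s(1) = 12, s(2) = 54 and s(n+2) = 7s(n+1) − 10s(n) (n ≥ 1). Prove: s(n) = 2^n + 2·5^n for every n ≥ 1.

Base cases: s(1) = 12 and 2^1 + 2·5^1 = 12; s(2) = 54 and 2^2 + 2·5^2 = 54.
Assume s(i) = 2^i + 2·5^i for all 1 ≤ i ≤ j, where j ≥ 2.
Then s(j+1) = 7s(j) − 10s(j−1) = 7·(2^j + 2·5^j) − 10·(2^{j−1} + 2·5^{j−1}) = (7·2 − 10)2^{j−1} + 2·(7·5 − 10)5^{j−1} = 4·2^{j−1} + 50·5^{j−1} = 2^{j+1} + 2·5^{j+1}.
Hence s(n) = 2^n + 2·5^n for every n ≥ 1, by strong induction.

s(n) = 2^n + 2·5^n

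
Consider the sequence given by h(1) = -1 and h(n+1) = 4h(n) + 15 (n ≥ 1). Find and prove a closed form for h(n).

Claim: h(n) = 4^n − 5.

Base case: h(1) = -1, and 4^1 − 5 = 4 − 5 = -1.
Assume h(r) = 4^r − 5 for some r ≥ 1.
Then h(r+1) = 4h(r) + 15 = 4·(4^r − 5) + 15 = 4^{r+1} − 20 + 15 = 4^{r+1} − 5.
So the formula holds for r+1, and by induction h(n) = 4^n − 5 for all n ≥ 1.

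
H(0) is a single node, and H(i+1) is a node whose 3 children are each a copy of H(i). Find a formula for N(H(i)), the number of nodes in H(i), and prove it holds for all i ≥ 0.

Claim: N(H(i)) = (3^{i+1} − 1)/2.

Base case: N(H(0)) = 1, and (3^{0+1} − 1)/2 = 1.
Assume N(H(m)) = (3^{m+1} − 1)/2.
Then N(H(m+1)) = 1 + 3N(H(m)) = 1 + 3·(3^{m+1} − 1)/2 = 1 + (3^{m+2} − 3)/2 = (2 + 3^{m+2} − 3)/2 = (3^{m+2} − 1)/2.
This completes the inductive step, so N(H(i)) = (3^{i+1} − 1)/2 for all i ≥ 0.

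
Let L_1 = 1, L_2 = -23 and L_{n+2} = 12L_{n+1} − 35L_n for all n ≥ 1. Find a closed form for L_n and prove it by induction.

Claim: L_n = 3·5^n − 2·7^n.

Base cases: L_1 = 1 and 3·5^1 − 2·7^1 = 1; L_2 = -23 and 3·5^2 − 2·7^2 = -23.
Assume L_i = 3·5^i − 2·7^i for all 1 ≤ i ≤ j, where j ≥ 2.
Then L_{j+1} = 12L_j − 35L_{j−1} = 12·(3·5^j − 2·7^j) − 35·(3·5^{j−1} − 2·7^{j−1}) = 3·(12·5 − 35)5^{j−1} − 2·(12·7 − 35)7^{j−1} = 75·5^{j−1} − 98·7^{j−1} = 3·5^{j+1} − 2·7^{j+1}.
Hence L_n = 3·5^n − 2·7^n for every n ≥ 1, by strong induction.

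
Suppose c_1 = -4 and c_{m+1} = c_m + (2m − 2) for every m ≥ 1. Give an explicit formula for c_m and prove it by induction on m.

Claim: c_m = m^2 − 3m − 2.

Base case: c_1 = -4, and 1^2 − 3·1 − 2 = -4.
Assume c_k = k^2 − 3k − 2.
Then c_{k+1} = c_k + (2k − 2) = (k^2 − 3k − 2) + (2k − 2) = k^2 − k − 4,
and (k+1)^2 − 3·(k+1) − 2 = k^2 − k − 4.
Hence c_m = m^2 − 3m − 2 for every m ≥ 1, by induction.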